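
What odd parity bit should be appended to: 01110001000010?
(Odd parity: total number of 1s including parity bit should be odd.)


Number of 1s in data: 5
Parity bit: 0

0


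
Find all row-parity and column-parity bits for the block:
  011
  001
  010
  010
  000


Row parities: 01110
Column parities: 010

Row P: 01110, Col P: 010, Corner: 1


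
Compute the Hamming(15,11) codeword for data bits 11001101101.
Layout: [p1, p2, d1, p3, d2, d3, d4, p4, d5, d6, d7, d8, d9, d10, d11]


Parity bits: p1=1, p2=1, p3=0, p4=1

111010011101101


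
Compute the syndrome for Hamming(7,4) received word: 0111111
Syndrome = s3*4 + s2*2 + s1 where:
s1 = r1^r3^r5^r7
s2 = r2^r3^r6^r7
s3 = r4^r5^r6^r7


s1=1, s2=0, s3=0

Syndrome = 1 (error at position 1)


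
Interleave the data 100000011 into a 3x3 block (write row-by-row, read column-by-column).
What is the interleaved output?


Matrix:
  100
  000
  011
Read columns: 100001001

100001001


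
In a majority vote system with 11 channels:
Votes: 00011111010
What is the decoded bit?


Ones: 6 out of 11
Threshold: 6

1 (6/11 voted 1)


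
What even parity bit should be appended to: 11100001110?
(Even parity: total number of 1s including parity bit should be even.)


Number of 1s in data: 6
Parity bit: 0

0


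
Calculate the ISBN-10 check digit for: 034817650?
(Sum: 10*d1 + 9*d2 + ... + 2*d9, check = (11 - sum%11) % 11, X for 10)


Weighted sum: 195
195 mod 11 = 8

Check digit: 3


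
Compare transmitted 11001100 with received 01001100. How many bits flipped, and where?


XOR: 10000000

1 error(s) at position(s): 0


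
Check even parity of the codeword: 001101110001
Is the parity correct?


Number of 1s: 6

Yes, parity is correct (6 ones)


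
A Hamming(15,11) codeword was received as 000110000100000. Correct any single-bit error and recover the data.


Syndrome = 11: error at position 11

Data: 01000110000 (corrected bit 11)


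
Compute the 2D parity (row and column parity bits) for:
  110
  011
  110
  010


Row parities: 0001
Column parities: 001

Row P: 0001, Col P: 001, Corner: 1


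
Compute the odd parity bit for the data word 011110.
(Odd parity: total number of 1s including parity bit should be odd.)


Number of 1s in data: 4
Parity bit: 1

1


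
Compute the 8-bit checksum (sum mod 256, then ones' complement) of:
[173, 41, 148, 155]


Sum = 517 mod 256 = 5
Complement = 250

250


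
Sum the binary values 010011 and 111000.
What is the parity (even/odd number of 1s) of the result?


010011 = 19
111000 = 56
Sum = 75 = 1001011
1s count = 4

even parity (4 ones in 1001011)


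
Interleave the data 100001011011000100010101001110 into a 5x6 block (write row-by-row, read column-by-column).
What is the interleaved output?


Matrix:
  100001
  011011
  000100
  010101
  001110
Read columns: 100000101001001001110100111010

100000101001001001110100111010


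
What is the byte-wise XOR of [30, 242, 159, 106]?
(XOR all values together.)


XOR chain: 30 ^ 242 ^ 159 ^ 106 = 25

25


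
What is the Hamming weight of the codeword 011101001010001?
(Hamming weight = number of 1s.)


Counting 1s in 011101001010001

7


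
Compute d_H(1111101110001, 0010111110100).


XOR: 1101010000101
Count of 1s: 6

6


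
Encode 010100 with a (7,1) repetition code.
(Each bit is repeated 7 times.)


Each bit -> 7 copies

000000011111110000000111111100000000000000


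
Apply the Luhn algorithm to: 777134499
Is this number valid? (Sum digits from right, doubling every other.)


Luhn sum = 54
54 mod 10 = 4

Invalid (Luhn sum mod 10 = 4)


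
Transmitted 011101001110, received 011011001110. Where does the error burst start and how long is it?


XOR: 000110000000

Burst at position 3, length 2


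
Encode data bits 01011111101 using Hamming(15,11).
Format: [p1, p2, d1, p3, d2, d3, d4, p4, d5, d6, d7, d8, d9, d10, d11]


Parity bits: p1=0, p2=0, p3=1, p4=0

000110101111101


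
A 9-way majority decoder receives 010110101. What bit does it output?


Ones: 5 out of 9
Threshold: 5

1 (5/9 voted 1)


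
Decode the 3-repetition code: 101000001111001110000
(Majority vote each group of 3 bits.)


Groups: 101, 000, 001, 111, 001, 110, 000
Majority votes: 1001010

1001010


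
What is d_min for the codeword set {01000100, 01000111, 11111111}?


Comparing all pairs, minimum distance: 2
Can detect 1 errors, correct 0 errors

2


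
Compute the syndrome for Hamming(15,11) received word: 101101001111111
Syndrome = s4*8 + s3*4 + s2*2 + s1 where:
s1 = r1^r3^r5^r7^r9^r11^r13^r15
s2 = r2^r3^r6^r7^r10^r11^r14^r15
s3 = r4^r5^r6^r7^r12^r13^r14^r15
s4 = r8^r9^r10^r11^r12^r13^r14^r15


s1=0, s2=0, s3=0, s4=1

Syndrome = 8 (error at position 8)


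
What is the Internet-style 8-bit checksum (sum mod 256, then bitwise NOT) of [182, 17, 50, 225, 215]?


Sum = 689 mod 256 = 177
Complement = 78

78


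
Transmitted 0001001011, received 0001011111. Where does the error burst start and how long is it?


XOR: 0000010100

Burst at position 5, length 3


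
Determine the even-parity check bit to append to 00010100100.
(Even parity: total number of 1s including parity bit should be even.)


Number of 1s in data: 3
Parity bit: 1

1


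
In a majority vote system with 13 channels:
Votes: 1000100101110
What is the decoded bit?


Ones: 6 out of 13
Threshold: 7

0 (6/13 voted 1)


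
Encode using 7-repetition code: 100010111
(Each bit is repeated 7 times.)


Each bit -> 7 copies

111111100000000000000000000011111110000000111111111111111111111


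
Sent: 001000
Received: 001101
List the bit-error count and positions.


XOR: 000101

2 error(s) at position(s): 3, 5


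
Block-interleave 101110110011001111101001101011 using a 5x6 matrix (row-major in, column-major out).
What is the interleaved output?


Matrix:
  101110
  110011
  001111
  101001
  101011
Read columns: 110110100010111101001110101111

110110100010111101001110101111


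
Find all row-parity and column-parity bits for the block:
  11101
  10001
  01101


Row parities: 001
Column parities: 00001

Row P: 001, Col P: 00001, Corner: 1


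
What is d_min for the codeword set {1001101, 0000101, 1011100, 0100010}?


Comparing all pairs, minimum distance: 2
Can detect 1 errors, correct 0 errors

2


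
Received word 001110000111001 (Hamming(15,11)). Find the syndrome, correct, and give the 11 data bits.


Syndrome = 0: no error detected

Data: 11000111001 (no errors)


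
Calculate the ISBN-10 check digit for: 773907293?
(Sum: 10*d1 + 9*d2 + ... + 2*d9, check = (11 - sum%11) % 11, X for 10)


Weighted sum: 296
296 mod 11 = 10

Check digit: 1


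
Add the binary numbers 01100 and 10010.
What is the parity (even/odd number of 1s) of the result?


01100 = 12
10010 = 18
Sum = 30 = 11110
1s count = 4

even parity (4 ones in 11110)


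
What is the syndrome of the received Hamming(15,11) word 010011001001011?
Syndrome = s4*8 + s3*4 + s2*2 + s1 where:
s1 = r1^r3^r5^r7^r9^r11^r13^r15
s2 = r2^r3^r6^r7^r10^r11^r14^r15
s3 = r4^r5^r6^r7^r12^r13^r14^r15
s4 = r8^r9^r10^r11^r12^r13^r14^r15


s1=1, s2=0, s3=1, s4=0

Syndrome = 5 (error at position 5)


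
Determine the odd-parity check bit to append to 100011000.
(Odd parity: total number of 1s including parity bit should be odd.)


Number of 1s in data: 3
Parity bit: 0

0


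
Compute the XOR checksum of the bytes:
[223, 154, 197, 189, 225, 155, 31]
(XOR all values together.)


XOR chain: 223 ^ 154 ^ 197 ^ 189 ^ 225 ^ 155 ^ 31 = 88

88


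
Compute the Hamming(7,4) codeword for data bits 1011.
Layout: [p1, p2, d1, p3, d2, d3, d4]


Parity bits: p1=0, p2=1, p3=0

0110011


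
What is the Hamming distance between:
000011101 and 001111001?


XOR: 001100100
Count of 1s: 3

3


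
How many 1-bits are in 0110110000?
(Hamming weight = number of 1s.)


Counting 1s in 0110110000

4


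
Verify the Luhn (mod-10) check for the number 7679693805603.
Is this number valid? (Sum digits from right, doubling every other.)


Luhn sum = 61
61 mod 10 = 1

Invalid (Luhn sum mod 10 = 1)


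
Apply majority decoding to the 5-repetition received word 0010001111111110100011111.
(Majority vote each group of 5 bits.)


Groups: 00100, 01111, 11111, 01000, 11111
Majority votes: 01101

01101


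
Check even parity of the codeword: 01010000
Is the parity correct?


Number of 1s: 2

Yes, parity is correct (2 ones)


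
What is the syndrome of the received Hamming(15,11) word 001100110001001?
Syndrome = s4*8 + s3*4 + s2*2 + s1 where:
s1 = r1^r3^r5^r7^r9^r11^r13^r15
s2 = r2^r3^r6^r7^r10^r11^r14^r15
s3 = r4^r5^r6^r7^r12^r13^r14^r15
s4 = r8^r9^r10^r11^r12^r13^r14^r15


s1=1, s2=1, s3=0, s4=1

Syndrome = 11 (error at position 11)


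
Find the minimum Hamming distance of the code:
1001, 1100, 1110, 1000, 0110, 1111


Comparing all pairs, minimum distance: 1
Can detect 0 errors, correct 0 errors

1


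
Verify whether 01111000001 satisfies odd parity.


Number of 1s: 5

Yes, parity is correct (5 ones)


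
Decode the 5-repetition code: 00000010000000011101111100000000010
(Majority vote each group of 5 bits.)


Groups: 00000, 01000, 00000, 11101, 11110, 00000, 00010
Majority votes: 0001100

0001100


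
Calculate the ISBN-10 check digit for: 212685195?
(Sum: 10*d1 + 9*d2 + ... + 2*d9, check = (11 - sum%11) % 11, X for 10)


Weighted sum: 201
201 mod 11 = 3

Check digit: 8


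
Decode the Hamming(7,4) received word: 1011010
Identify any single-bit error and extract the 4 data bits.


Syndrome = 0: no error detected

Data: 1010 (no errors)


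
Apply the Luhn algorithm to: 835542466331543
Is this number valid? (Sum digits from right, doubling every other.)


Luhn sum = 68
68 mod 10 = 8

Invalid (Luhn sum mod 10 = 8)


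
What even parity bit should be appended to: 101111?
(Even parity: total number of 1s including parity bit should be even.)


Number of 1s in data: 5
Parity bit: 1

1


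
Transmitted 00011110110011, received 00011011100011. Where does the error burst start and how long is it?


XOR: 00000101010000

Burst at position 5, length 5


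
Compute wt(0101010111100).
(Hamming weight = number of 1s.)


Counting 1s in 0101010111100

7


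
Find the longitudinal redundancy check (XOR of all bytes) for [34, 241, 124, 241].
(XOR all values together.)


XOR chain: 34 ^ 241 ^ 124 ^ 241 = 94

94


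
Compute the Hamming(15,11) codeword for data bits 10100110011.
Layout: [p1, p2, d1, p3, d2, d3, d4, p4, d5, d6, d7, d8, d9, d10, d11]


Parity bits: p1=1, p2=0, p3=1, p4=0

101101000110011


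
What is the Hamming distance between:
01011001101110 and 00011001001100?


XOR: 01000000100010
Count of 1s: 3

3


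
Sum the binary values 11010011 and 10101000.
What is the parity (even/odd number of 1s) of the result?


11010011 = 211
10101000 = 168
Sum = 379 = 101111011
1s count = 7

odd parity (7 ones in 101111011)


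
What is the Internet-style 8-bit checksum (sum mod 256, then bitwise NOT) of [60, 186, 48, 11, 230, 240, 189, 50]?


Sum = 1014 mod 256 = 246
Complement = 9

9


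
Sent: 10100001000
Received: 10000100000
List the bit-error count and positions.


XOR: 00100101000

3 error(s) at position(s): 2, 5, 7


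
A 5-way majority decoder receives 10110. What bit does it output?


Ones: 3 out of 5
Threshold: 3

1 (3/5 voted 1)


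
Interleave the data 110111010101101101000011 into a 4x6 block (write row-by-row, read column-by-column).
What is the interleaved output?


Matrix:
  110111
  010101
  101101
  000011
Read columns: 101011000010111010011111

101011000010111010011111


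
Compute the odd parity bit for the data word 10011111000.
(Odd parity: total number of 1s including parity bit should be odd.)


Number of 1s in data: 6
Parity bit: 1

1


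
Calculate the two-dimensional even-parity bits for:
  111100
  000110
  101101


Row parities: 000
Column parities: 010111

Row P: 000, Col P: 010111, Corner: 0


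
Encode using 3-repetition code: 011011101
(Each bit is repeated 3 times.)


Each bit -> 3 copies

000111111000111111111000111


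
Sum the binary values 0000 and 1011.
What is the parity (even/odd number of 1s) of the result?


0000 = 0
1011 = 11
Sum = 11 = 1011
1s count = 3

odd parity (3 ones in 1011)


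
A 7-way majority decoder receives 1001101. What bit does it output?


Ones: 4 out of 7
Threshold: 4

1 (4/7 voted 1)


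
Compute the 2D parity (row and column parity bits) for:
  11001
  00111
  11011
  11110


Row parities: 1100
Column parities: 11011

Row P: 1100, Col P: 11011, Corner: 0


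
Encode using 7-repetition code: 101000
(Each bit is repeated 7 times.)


Each bit -> 7 copies

111111100000001111111000000000000000000000


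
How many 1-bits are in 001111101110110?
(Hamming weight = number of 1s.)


Counting 1s in 001111101110110

10


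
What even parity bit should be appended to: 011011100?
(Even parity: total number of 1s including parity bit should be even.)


Number of 1s in data: 5
Parity bit: 1

1


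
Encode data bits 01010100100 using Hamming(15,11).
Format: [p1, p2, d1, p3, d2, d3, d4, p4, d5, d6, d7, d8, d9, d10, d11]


Parity bits: p1=1, p2=0, p3=1, p4=0

100110100100100


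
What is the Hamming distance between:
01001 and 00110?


XOR: 01111
Count of 1s: 4

4


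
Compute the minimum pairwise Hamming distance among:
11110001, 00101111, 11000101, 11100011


Comparing all pairs, minimum distance: 2
Can detect 1 errors, correct 0 errors

2


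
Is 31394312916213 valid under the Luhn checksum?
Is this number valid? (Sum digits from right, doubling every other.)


Luhn sum = 57
57 mod 10 = 7

Invalid (Luhn sum mod 10 = 7)


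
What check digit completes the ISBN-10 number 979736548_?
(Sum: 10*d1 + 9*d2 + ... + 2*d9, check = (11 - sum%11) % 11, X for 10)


Weighted sum: 370
370 mod 11 = 7

Check digit: 4


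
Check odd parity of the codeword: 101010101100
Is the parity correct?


Number of 1s: 6

No, parity error (6 ones)


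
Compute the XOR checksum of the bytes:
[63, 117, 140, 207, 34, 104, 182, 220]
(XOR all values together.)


XOR chain: 63 ^ 117 ^ 140 ^ 207 ^ 34 ^ 104 ^ 182 ^ 220 = 41

41


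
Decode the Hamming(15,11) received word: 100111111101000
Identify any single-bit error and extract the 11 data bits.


Syndrome = 6: error at position 6

Data: 01011101000 (corrected bit 6)


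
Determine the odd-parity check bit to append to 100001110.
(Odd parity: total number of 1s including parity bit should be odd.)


Number of 1s in data: 4
Parity bit: 1

1


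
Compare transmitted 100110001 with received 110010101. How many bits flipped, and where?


XOR: 010100100

3 error(s) at position(s): 1, 3, 6


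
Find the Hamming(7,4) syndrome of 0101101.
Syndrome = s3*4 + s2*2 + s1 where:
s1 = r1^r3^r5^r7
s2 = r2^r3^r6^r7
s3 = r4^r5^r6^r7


s1=0, s2=0, s3=1

Syndrome = 4 (error at position 4)


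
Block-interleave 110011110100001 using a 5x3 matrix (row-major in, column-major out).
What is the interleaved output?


Matrix:
  110
  011
  110
  100
  001
Read columns: 101101110001001

101101110001001


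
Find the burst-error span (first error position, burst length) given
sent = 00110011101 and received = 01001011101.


XOR: 01111000000

Burst at position 1, length 4


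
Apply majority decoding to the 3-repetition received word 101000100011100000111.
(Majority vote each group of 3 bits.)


Groups: 101, 000, 100, 011, 100, 000, 111
Majority votes: 1001001

1001001


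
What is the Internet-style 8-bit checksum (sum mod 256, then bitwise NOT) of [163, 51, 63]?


Sum = 277 mod 256 = 21
Complement = 234

234


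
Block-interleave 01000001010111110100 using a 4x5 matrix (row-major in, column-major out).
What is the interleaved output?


Matrix:
  01000
  00101
  01111
  10100
Read columns: 00011010011100100110

00011010011100100110


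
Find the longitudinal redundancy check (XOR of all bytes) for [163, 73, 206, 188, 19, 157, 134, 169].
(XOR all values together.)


XOR chain: 163 ^ 73 ^ 206 ^ 188 ^ 19 ^ 157 ^ 134 ^ 169 = 57

57


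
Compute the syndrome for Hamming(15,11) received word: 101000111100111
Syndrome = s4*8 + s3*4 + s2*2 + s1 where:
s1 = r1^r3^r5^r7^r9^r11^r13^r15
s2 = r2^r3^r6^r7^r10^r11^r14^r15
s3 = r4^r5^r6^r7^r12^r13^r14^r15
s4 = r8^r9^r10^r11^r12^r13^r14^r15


s1=0, s2=1, s3=0, s4=0

Syndrome = 2 (error at position 2)


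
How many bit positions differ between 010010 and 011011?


XOR: 001001
Count of 1s: 2

2


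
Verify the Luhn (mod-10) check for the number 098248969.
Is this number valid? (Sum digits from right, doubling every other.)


Luhn sum = 53
53 mod 10 = 3

Invalid (Luhn sum mod 10 = 3)


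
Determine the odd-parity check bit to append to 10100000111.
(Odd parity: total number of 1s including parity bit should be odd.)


Number of 1s in data: 5
Parity bit: 0

0


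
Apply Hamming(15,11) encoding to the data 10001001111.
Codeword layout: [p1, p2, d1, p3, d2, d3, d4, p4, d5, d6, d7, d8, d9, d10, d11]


Parity bits: p1=0, p2=1, p3=0, p4=1

011000011001111


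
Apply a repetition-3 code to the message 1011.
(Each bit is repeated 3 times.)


Each bit -> 3 copies

111000111111


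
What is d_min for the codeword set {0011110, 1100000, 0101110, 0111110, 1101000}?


Comparing all pairs, minimum distance: 1
Can detect 0 errors, correct 0 errors

1


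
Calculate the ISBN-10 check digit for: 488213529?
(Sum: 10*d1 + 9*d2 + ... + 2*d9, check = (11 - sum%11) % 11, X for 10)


Weighted sum: 255
255 mod 11 = 2

Check digit: 9


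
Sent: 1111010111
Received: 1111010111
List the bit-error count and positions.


XOR: 0000000000

0 errors (received matches sent)


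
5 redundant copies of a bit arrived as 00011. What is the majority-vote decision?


Ones: 2 out of 5
Threshold: 3

0 (2/5 voted 1)


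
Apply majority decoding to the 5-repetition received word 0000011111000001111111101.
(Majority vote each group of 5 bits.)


Groups: 00000, 11111, 00000, 11111, 11101
Majority votes: 01011

01011


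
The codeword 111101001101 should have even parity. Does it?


Number of 1s: 8

Yes, parity is correct (8 ones)


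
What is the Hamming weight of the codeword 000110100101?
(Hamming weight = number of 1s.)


Counting 1s in 000110100101

5


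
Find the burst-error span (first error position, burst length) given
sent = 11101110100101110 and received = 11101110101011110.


XOR: 00000000001110000

Burst at position 10, length 3


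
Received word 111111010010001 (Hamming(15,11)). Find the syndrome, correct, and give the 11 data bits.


Syndrome = 11: error at position 11

Data: 11100000001 (corrected bit 11)


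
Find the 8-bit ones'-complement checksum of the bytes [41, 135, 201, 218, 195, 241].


Sum = 1031 mod 256 = 7
Complement = 248

248


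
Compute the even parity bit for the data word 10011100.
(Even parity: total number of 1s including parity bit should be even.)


Number of 1s in data: 4
Parity bit: 0

0


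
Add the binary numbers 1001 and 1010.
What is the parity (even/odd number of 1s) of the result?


1001 = 9
1010 = 10
Sum = 19 = 10011
1s count = 3

odd parity (3 ones in 10011)


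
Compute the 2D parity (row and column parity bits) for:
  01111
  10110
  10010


Row parities: 010
Column parities: 01011

Row P: 010, Col P: 01011, Corner: 1


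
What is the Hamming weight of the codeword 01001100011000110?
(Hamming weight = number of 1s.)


Counting 1s in 01001100011000110

7


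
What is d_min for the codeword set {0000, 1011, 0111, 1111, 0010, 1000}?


Comparing all pairs, minimum distance: 1
Can detect 0 errors, correct 0 errors

1


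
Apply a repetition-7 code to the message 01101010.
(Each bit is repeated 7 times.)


Each bit -> 7 copies

00000001111111111111100000001111111000000011111110000000


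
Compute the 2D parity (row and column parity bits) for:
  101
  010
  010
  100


Row parities: 0111
Column parities: 001

Row P: 0111, Col P: 001, Corner: 1


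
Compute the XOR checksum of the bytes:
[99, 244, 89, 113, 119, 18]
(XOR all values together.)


XOR chain: 99 ^ 244 ^ 89 ^ 113 ^ 119 ^ 18 = 218

218


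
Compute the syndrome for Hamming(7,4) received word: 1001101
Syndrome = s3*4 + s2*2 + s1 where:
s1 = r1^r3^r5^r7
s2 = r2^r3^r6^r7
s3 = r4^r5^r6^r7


s1=1, s2=1, s3=1

Syndrome = 7 (error at position 7)


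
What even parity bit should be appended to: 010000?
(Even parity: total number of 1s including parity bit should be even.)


Number of 1s in data: 1
Parity bit: 1

1


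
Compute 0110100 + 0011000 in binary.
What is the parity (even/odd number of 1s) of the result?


0110100 = 52
0011000 = 24
Sum = 76 = 1001100
1s count = 3

odd parity (3 ones in 1001100)


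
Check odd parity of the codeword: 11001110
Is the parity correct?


Number of 1s: 5

Yes, parity is correct (5 ones)


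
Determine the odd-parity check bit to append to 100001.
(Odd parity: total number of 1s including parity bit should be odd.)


Number of 1s in data: 2
Parity bit: 1

1


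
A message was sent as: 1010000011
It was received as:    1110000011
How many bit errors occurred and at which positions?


XOR: 0100000000

1 error(s) at position(s): 1


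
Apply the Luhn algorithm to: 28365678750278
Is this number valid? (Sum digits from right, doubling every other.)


Luhn sum = 69
69 mod 10 = 9

Invalid (Luhn sum mod 10 = 9)


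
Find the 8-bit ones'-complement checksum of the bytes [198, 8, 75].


Sum = 281 mod 256 = 25
Complement = 230

230


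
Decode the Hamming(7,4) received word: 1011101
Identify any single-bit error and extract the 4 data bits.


Syndrome = 4: error at position 4

Data: 1101 (corrected bit 4)


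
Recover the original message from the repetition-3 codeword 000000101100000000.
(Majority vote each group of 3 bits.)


Groups: 000, 000, 101, 100, 000, 000
Majority votes: 001000

001000


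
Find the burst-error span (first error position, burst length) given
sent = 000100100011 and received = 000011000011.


XOR: 000111100000

Burst at position 3, length 4


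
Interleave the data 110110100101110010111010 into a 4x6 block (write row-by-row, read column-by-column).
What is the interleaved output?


Matrix:
  110110
  100101
  110010
  111010
Read columns: 111110110001110010110100

111110110001110010110100


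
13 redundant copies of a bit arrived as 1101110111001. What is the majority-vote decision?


Ones: 9 out of 13
Threshold: 7

1 (9/13 voted 1)


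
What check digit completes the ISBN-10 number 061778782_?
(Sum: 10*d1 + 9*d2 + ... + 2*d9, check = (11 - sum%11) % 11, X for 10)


Weighted sum: 249
249 mod 11 = 7

Check digit: 4


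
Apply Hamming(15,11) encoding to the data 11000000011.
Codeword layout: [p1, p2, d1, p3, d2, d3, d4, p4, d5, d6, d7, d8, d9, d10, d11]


Parity bits: p1=1, p2=1, p3=1, p4=0

111110000000011


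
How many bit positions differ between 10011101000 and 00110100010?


XOR: 10101001010
Count of 1s: 5

5


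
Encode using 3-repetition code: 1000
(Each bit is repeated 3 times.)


Each bit -> 3 copies

111000000000


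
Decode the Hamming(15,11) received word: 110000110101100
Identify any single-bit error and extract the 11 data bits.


Syndrome = 7: error at position 7

Data: 00000101100 (corrected bit 7)


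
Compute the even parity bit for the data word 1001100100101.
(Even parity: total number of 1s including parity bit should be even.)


Number of 1s in data: 6
Parity bit: 0

0


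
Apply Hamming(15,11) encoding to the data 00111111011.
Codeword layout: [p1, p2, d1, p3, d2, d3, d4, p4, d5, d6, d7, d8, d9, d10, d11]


Parity bits: p1=0, p2=0, p3=1, p4=0

000101101111011


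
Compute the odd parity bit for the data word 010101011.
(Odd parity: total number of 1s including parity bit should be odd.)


Number of 1s in data: 5
Parity bit: 0

0


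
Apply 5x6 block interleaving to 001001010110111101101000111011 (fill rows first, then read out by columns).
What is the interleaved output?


Matrix:
  001001
  010110
  111101
  101000
  111011
Read columns: 001110110110111011000100110101

001110110110111011000100110101


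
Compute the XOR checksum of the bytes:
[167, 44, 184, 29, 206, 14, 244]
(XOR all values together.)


XOR chain: 167 ^ 44 ^ 184 ^ 29 ^ 206 ^ 14 ^ 244 = 26

26


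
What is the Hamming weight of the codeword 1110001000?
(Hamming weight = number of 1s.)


Counting 1s in 1110001000

4


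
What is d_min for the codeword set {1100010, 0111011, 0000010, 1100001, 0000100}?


Comparing all pairs, minimum distance: 2
Can detect 1 errors, correct 0 errors

2


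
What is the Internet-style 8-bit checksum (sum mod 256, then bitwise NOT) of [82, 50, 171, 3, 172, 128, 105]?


Sum = 711 mod 256 = 199
Complement = 56

56


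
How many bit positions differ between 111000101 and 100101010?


XOR: 011101111
Count of 1s: 7

7


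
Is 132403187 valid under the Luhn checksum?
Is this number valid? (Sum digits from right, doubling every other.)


Luhn sum = 38
38 mod 10 = 8

Invalid (Luhn sum mod 10 = 8)


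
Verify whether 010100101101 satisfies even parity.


Number of 1s: 6

Yes, parity is correct (6 ones)


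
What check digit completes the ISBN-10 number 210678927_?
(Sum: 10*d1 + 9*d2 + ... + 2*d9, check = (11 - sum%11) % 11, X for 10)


Weighted sum: 209
209 mod 11 = 0

Check digit: 0


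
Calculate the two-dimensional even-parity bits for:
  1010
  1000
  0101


Row parities: 010
Column parities: 0111

Row P: 010, Col P: 0111, Corner: 1


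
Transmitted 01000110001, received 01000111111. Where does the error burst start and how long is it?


XOR: 00000001110

Burst at position 7, length 3


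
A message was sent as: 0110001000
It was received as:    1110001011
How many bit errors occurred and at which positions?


XOR: 1000000011

3 error(s) at position(s): 0, 8, 9


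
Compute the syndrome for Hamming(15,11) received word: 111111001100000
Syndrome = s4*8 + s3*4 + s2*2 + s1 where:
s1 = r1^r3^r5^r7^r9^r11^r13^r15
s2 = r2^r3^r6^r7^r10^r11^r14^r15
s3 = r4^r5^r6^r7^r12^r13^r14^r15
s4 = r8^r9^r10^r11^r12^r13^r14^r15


s1=0, s2=0, s3=1, s4=0

Syndrome = 4 (error at position 4)


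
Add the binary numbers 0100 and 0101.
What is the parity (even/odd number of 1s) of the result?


0100 = 4
0101 = 5
Sum = 9 = 1001
1s count = 2

even parity (2 ones in 1001)


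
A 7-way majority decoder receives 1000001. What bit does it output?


Ones: 2 out of 7
Threshold: 4

0 (2/7 voted 1)


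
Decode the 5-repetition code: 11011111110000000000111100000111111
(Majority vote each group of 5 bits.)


Groups: 11011, 11111, 00000, 00000, 11110, 00001, 11111
Majority votes: 1100101

1100101


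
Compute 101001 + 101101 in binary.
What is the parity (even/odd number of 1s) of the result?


101001 = 41
101101 = 45
Sum = 86 = 1010110
1s count = 4

even parity (4 ones in 1010110)


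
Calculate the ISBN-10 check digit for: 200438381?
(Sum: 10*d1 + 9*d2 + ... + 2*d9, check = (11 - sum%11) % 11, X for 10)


Weighted sum: 144
144 mod 11 = 1

Check digit: X


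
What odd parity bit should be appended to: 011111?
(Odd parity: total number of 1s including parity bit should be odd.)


Number of 1s in data: 5
Parity bit: 0

0


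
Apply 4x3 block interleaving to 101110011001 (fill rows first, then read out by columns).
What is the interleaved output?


Matrix:
  101
  110
  011
  001
Read columns: 110001101011

110001101011


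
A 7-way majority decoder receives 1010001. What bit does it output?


Ones: 3 out of 7
Threshold: 4

0 (3/7 voted 1)


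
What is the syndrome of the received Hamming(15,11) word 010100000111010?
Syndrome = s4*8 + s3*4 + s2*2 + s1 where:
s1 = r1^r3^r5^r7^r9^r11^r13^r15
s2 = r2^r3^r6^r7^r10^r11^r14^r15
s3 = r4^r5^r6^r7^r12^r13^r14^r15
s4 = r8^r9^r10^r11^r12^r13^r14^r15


s1=1, s2=0, s3=1, s4=0

Syndrome = 5 (error at position 5)


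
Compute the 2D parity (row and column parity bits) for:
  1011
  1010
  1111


Row parities: 100
Column parities: 1110

Row P: 100, Col P: 1110, Corner: 1


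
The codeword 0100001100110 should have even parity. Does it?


Number of 1s: 5

No, parity error (5 ones)


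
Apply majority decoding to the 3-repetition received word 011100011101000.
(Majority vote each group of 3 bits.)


Groups: 011, 100, 011, 101, 000
Majority votes: 10110

10110


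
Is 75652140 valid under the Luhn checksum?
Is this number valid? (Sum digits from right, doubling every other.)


Luhn sum = 31
31 mod 10 = 1

Invalid (Luhn sum mod 10 = 1)


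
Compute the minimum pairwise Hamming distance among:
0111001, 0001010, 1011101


Comparing all pairs, minimum distance: 3
Can detect 2 errors, correct 1 errors

3


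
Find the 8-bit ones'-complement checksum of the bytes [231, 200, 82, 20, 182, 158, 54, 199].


Sum = 1126 mod 256 = 102
Complement = 153

153


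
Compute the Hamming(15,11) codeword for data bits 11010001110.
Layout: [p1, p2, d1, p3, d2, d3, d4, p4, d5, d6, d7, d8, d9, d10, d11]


Parity bits: p1=0, p2=1, p3=1, p4=1

011110110001110


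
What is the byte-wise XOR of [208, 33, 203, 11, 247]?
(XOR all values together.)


XOR chain: 208 ^ 33 ^ 203 ^ 11 ^ 247 = 198

198


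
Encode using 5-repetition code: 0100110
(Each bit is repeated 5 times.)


Each bit -> 5 copies

00000111110000000000111111111100000


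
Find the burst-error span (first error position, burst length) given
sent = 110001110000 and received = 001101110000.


XOR: 111100000000

Burst at position 0, length 4


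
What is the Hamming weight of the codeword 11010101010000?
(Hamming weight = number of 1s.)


Counting 1s in 11010101010000

6


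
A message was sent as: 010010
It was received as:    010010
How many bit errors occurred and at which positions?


XOR: 000000

0 errors (received matches sent)


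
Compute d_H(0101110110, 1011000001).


XOR: 1110110111
Count of 1s: 8

8


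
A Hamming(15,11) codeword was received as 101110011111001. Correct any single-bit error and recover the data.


Syndrome = 0: no error detected

Data: 11001111001 (no errors)


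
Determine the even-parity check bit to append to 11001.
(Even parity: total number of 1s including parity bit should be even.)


Number of 1s in data: 3
Parity bit: 1

1


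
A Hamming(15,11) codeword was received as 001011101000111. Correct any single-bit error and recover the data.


Syndrome = 2: error at position 2

Data: 11111000111 (corrected bit 2)


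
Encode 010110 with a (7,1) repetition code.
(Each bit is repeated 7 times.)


Each bit -> 7 copies

000000011111110000000111111111111110000000


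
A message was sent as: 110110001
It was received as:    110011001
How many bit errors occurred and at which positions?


XOR: 000101000

2 error(s) at position(s): 3, 5


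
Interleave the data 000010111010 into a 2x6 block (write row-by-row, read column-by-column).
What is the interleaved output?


Matrix:
  000010
  111010
Read columns: 010101001100

010101001100


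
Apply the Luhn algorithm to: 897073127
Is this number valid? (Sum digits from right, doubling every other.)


Luhn sum = 49
49 mod 10 = 9

Invalid (Luhn sum mod 10 = 9)


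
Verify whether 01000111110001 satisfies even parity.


Number of 1s: 7

No, parity error (7 ones)


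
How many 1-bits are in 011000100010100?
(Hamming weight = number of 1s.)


Counting 1s in 011000100010100

5


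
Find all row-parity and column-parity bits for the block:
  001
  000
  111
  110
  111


Row parities: 10101
Column parities: 111

Row P: 10101, Col P: 111, Corner: 1


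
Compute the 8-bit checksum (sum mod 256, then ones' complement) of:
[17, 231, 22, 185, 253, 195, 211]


Sum = 1114 mod 256 = 90
Complement = 165

165


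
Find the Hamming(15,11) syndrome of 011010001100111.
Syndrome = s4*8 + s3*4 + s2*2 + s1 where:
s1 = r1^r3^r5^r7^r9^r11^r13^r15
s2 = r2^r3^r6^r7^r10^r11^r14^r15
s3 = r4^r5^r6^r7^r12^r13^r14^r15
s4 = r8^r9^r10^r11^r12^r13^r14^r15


s1=1, s2=1, s3=0, s4=1

Syndrome = 11 (error at position 11)


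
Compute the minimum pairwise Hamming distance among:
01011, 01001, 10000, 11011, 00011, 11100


Comparing all pairs, minimum distance: 1
Can detect 0 errors, correct 0 errors

1


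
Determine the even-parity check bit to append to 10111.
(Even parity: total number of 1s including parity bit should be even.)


Number of 1s in data: 4
Parity bit: 0

0


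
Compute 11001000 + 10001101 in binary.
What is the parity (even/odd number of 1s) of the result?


11001000 = 200
10001101 = 141
Sum = 341 = 101010101
1s count = 5

odd parity (5 ones in 101010101)


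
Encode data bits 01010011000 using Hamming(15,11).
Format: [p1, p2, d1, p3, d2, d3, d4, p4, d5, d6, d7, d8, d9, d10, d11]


Parity bits: p1=1, p2=0, p3=1, p4=0

100110100011000


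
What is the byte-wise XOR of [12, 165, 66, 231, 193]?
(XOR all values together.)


XOR chain: 12 ^ 165 ^ 66 ^ 231 ^ 193 = 205

205


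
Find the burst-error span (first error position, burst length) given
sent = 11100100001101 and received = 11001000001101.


XOR: 00101100000000

Burst at position 2, length 4


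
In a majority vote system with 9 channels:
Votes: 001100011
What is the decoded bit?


Ones: 4 out of 9
Threshold: 5

0 (4/9 voted 1)


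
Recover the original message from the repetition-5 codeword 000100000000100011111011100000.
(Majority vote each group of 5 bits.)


Groups: 00010, 00000, 00100, 01111, 10111, 00000
Majority votes: 000110

000110


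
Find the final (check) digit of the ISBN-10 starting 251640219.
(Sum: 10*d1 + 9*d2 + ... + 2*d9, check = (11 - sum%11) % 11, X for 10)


Weighted sum: 168
168 mod 11 = 3

Check digit: 8


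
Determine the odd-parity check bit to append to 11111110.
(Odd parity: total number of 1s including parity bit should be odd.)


Number of 1s in data: 7
Parity bit: 0

0


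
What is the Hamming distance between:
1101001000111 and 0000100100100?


XOR: 1101101100011
Count of 1s: 8

8


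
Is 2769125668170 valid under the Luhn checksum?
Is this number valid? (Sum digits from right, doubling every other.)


Luhn sum = 54
54 mod 10 = 4

Invalid (Luhn sum mod 10 = 4)


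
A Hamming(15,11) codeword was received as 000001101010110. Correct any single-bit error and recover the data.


Syndrome = 0: no error detected

Data: 00111010110 (no errors)


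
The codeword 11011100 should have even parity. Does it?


Number of 1s: 5

No, parity error (5 ones)


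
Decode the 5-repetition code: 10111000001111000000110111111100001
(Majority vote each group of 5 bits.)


Groups: 10111, 00000, 11110, 00000, 11011, 11111, 00001
Majority votes: 1010110

1010110


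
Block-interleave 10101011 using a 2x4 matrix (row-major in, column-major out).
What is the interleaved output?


Matrix:
  1010
  1011
Read columns: 11001101

11001101


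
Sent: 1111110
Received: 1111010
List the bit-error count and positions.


XOR: 0000100

1 error(s) at position(s): 4


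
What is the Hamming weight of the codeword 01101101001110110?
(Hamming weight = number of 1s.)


Counting 1s in 01101101001110110

10


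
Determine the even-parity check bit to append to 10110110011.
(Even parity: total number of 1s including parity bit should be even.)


Number of 1s in data: 7
Parity bit: 1

1


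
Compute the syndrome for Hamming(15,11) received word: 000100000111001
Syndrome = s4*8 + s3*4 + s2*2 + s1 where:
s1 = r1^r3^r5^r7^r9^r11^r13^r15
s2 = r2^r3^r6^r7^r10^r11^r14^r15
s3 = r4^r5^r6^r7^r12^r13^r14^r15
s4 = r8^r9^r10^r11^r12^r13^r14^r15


s1=0, s2=1, s3=1, s4=0

Syndrome = 6 (error at position 6)


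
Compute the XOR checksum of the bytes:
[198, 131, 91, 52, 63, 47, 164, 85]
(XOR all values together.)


XOR chain: 198 ^ 131 ^ 91 ^ 52 ^ 63 ^ 47 ^ 164 ^ 85 = 203

203


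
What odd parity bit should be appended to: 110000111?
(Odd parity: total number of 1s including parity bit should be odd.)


Number of 1s in data: 5
Parity bit: 0

0


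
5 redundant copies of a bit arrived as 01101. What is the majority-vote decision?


Ones: 3 out of 5
Threshold: 3

1 (3/5 voted 1)


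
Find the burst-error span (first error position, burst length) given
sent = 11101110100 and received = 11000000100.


XOR: 00101110000

Burst at position 2, length 5


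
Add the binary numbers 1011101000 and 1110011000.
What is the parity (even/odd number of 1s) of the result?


1011101000 = 744
1110011000 = 920
Sum = 1664 = 11010000000
1s count = 3

odd parity (3 ones in 11010000000)


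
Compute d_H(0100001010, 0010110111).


XOR: 0110111101
Count of 1s: 7

7


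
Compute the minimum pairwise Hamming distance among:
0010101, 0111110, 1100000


Comparing all pairs, minimum distance: 4
Can detect 3 errors, correct 1 errors

4


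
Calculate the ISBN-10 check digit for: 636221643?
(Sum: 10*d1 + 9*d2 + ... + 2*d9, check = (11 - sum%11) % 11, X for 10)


Weighted sum: 208
208 mod 11 = 10

Check digit: 1


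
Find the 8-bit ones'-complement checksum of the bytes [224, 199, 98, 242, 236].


Sum = 999 mod 256 = 231
Complement = 24

24


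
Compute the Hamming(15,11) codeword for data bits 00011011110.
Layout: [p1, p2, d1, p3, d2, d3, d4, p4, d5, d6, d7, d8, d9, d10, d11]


Parity bits: p1=0, p2=1, p3=0, p4=1

010000111011110


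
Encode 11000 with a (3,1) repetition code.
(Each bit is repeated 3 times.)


Each bit -> 3 copies

111111000000000


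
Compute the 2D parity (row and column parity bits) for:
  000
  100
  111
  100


Row parities: 0111
Column parities: 111

Row P: 0111, Col P: 111, Corner: 1


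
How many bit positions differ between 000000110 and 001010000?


XOR: 001010110
Count of 1s: 4

4


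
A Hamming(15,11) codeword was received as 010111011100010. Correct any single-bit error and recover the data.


Syndrome = 0: no error detected

Data: 01101100010 (no errors)


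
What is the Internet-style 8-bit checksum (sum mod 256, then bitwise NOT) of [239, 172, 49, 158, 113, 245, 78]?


Sum = 1054 mod 256 = 30
Complement = 225

225


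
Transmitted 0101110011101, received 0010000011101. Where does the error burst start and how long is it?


XOR: 0111110000000

Burst at position 1, length 5


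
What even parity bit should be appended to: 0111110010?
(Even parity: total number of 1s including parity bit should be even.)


Number of 1s in data: 6
Parity bit: 0

0


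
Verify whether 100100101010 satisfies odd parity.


Number of 1s: 5

Yes, parity is correct (5 ones)


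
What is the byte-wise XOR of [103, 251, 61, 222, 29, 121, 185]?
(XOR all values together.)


XOR chain: 103 ^ 251 ^ 61 ^ 222 ^ 29 ^ 121 ^ 185 = 162

162


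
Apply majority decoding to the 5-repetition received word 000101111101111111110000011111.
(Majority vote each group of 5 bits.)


Groups: 00010, 11111, 01111, 11111, 00000, 11111
Majority votes: 011101

011101


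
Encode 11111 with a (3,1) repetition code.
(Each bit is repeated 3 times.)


Each bit -> 3 copies

111111111111111


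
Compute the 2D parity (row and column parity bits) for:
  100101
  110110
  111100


Row parities: 100
Column parities: 101111

Row P: 100, Col P: 101111, Corner: 1
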